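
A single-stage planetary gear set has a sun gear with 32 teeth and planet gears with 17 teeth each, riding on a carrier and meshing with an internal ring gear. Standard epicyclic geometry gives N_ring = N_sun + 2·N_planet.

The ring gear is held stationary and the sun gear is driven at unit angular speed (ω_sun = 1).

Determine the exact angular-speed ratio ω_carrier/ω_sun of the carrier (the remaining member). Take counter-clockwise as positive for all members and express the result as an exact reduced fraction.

16/49

N_ring = 32 + 2·17 = 66
32(ω_s−ω_c) = −66(ω_r−ω_c),  ω_r=0, ω_s=1
32(1−ω_c) = −66(0−ω_c)  ⇒  98ω_c = 32  ⇒  ω_c = 16/49
ω_c/ω_s = 16/49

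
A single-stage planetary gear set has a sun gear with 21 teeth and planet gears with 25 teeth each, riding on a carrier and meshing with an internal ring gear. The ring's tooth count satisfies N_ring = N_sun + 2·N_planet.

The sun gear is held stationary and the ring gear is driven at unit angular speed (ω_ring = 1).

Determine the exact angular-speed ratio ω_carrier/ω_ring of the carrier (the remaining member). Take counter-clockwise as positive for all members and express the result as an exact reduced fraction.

N_ring = 21 + 2·25 = 71
21(ω_s−ω_c) = −71(ω_r−ω_c),  ω_s=0, ω_r=1
21(0−ω_c) = −71(1−ω_c)  ⇒  92ω_c = 71  ⇒  ω_c = 71/92
ω_c/ω_r = 71/92

71/92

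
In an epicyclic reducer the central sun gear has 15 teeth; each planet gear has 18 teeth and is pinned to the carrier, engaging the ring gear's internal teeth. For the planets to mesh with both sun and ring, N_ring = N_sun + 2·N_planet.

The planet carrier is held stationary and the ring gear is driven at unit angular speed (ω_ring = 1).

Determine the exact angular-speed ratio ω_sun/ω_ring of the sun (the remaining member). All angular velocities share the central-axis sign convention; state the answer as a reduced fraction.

N_ring = 15 + 2·18 = 51
15(ω_s−ω_c) = −51(ω_r−ω_c),  ω_c=0, ω_r=1
ω_s = 0 − (51/15)(1−0) = -17/5
ω_s/ω_r = -17/5

-17/5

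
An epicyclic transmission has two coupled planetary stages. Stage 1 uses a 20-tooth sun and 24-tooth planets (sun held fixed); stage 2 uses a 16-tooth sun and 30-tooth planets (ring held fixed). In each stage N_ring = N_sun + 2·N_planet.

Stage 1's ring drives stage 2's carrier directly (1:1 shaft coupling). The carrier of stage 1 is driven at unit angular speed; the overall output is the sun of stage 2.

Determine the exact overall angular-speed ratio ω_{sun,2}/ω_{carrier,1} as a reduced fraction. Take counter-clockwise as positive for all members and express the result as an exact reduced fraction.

253/34

Stage 1: N_ring = 20 + 2·24 = 68
Stage 1: 20(ω_s−ω_c) = −68(ω_r−ω_c),  ω_s=0, ω_c=1
Stage 1: ω_r = 1 − (20/68)(0−1) = 22/17
  ⇒ ω_r¹/ω_c¹ = 22/17
Stage 2: N_ring = 16 + 2·30 = 76
Stage 2: 16(ω_s−ω_c) = −76(ω_r−ω_c),  ω_r=0, ω_c=1
Stage 2: ω_s = 1 − (76/16)(0−1) = 23/4
  ⇒ ω_s²/ω_c² = 23/4
Coupling ω_c² = ω_r¹ ⇒ overall = 22/17 × 23/4 = 253/34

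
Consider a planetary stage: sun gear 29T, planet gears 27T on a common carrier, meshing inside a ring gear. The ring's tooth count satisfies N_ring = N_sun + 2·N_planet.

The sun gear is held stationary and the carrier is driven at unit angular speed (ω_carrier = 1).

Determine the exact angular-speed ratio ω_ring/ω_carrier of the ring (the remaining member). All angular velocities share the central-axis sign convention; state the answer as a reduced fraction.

N_ring = 29 + 2·27 = 83
29(ω_s−ω_c) = −83(ω_r−ω_c),  ω_s=0, ω_c=1
ω_r = 1 − (29/83)(0−1) = 112/83
ω_r/ω_c = 112/83

112/83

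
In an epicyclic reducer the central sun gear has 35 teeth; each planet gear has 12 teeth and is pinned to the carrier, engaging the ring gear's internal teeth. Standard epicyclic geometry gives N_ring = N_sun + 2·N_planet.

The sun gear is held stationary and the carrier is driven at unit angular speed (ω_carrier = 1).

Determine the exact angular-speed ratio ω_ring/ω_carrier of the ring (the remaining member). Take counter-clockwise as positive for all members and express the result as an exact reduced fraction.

94/59

N_ring = 35 + 2·12 = 59
35(ω_s−ω_c) = −59(ω_r−ω_c),  ω_s=0, ω_c=1
ω_r = 1 − (35/59)(0−1) = 94/59
ω_r/ω_c = 94/59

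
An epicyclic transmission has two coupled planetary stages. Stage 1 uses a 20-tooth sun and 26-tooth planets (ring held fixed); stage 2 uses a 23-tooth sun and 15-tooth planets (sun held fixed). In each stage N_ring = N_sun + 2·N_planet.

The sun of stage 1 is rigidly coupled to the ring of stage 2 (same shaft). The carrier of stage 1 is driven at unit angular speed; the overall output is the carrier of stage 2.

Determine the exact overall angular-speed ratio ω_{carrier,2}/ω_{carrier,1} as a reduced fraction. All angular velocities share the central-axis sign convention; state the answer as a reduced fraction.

1219/380

Stage 1: N_ring = 20 + 2·26 = 72
Stage 1: 20(ω_s−ω_c) = −72(ω_r−ω_c),  ω_r=0, ω_c=1
Stage 1: ω_s = 1 − (72/20)(0−1) = 23/5
  ⇒ ω_s¹/ω_c¹ = 23/5
Stage 2: N_ring = 23 + 2·15 = 53
Stage 2: 23(ω_s−ω_c) = −53(ω_r−ω_c),  ω_s=0, ω_r=1
Stage 2: 23(0−ω_c) = −53(1−ω_c)  ⇒  76ω_c = 53  ⇒  ω_c = 53/76
  ⇒ ω_c²/ω_r² = 53/76
Coupling ω_r² = ω_s¹ ⇒ overall = 23/5 × 53/76 = 1219/380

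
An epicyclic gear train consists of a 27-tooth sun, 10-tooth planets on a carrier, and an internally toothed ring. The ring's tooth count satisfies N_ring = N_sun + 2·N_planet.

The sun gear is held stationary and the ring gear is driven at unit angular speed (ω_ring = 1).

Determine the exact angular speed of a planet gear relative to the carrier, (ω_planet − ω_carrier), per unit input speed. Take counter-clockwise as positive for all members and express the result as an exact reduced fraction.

1269/740

N_ring = 27 + 2·10 = 47
27(ω_s−ω_c) = −47(ω_r−ω_c),  ω_s=0, ω_r=1
27(0−ω_c) = −47(1−ω_c)  ⇒  74ω_c = 47  ⇒  ω_c = 47/74
sun–planet: 27·(0−47/74) = −10·(ω_p−ω_c)  ⇒  ω_p−ω_c = −(27/10)·(-47/74) = 1269/740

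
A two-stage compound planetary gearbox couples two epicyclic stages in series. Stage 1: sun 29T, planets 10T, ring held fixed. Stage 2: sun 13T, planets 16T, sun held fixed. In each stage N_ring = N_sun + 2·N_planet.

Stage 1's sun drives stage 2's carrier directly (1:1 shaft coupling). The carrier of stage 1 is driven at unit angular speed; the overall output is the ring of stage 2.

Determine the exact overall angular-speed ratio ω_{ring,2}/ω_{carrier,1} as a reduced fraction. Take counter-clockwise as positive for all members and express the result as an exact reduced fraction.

52/15

Stage 1: N_ring = 29 + 2·10 = 49
Stage 1: 29(ω_s−ω_c) = −49(ω_r−ω_c),  ω_r=0, ω_c=1
Stage 1: ω_s = 1 − (49/29)(0−1) = 78/29
  ⇒ ω_s¹/ω_c¹ = 78/29
Stage 2: N_ring = 13 + 2·16 = 45
Stage 2: 13(ω_s−ω_c) = −45(ω_r−ω_c),  ω_s=0, ω_c=1
Stage 2: ω_r = 1 − (13/45)(0−1) = 58/45
  ⇒ ω_r²/ω_c² = 58/45
Coupling ω_c² = ω_s¹ ⇒ overall = 78/29 × 58/45 = 52/15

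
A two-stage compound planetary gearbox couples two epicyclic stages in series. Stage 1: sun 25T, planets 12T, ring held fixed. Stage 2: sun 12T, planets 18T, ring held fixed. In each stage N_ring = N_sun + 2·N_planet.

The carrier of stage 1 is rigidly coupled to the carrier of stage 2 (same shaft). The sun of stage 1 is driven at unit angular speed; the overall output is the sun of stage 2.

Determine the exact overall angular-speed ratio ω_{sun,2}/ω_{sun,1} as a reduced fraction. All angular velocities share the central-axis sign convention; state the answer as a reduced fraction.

125/74

Stage 1: N_ring = 25 + 2·12 = 49
Stage 1: 25(ω_s−ω_c) = −49(ω_r−ω_c),  ω_r=0, ω_s=1
Stage 1: 25(1−ω_c) = −49(0−ω_c)  ⇒  74ω_c = 25  ⇒  ω_c = 25/74
  ⇒ ω_c¹/ω_s¹ = 25/74
Stage 2: N_ring = 12 + 2·18 = 48
Stage 2: 12(ω_s−ω_c) = −48(ω_r−ω_c),  ω_r=0, ω_c=1
Stage 2: ω_s = 1 − (48/12)(0−1) = 5
  ⇒ ω_s²/ω_c² = 5
Coupling ω_c² = ω_c¹ ⇒ overall = 25/74 × 5 = 125/74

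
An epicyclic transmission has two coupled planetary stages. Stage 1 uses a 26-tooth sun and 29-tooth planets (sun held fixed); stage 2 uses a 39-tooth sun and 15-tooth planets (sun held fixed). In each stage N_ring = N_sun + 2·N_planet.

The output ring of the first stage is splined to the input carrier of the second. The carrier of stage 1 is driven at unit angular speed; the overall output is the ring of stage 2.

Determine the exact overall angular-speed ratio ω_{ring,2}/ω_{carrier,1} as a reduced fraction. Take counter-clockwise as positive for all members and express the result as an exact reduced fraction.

330/161

Stage 1: N_ring = 26 + 2·29 = 84
Stage 1: 26(ω_s−ω_c) = −84(ω_r−ω_c),  ω_s=0, ω_c=1
Stage 1: ω_r = 1 − (26/84)(0−1) = 55/42
  ⇒ ω_r¹/ω_c¹ = 55/42
Stage 2: N_ring = 39 + 2·15 = 69
Stage 2: 39(ω_s−ω_c) = −69(ω_r−ω_c),  ω_s=0, ω_c=1
Stage 2: ω_r = 1 − (39/69)(0−1) = 36/23
  ⇒ ω_r²/ω_c² = 36/23
Coupling ω_c² = ω_r¹ ⇒ overall = 55/42 × 36/23 = 330/161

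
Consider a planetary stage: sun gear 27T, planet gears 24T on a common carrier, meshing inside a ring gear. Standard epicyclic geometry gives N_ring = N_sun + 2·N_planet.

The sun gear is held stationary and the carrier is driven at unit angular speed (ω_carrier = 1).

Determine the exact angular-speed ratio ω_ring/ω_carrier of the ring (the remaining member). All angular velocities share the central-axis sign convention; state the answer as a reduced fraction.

N_ring = 27 + 2·24 = 75
27(ω_s−ω_c) = −75(ω_r−ω_c),  ω_s=0, ω_c=1
ω_r = 1 − (27/75)(0−1) = 34/25
ω_r/ω_c = 34/25

34/25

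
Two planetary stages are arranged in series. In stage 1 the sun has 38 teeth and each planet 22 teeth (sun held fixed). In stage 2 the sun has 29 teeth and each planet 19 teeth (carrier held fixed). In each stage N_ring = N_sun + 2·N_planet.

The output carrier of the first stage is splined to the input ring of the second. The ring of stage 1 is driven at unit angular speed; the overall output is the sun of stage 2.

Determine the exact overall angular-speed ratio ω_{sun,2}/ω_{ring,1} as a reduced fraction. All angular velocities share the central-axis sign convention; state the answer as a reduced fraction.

-2747/1740

Stage 1: N_ring = 38 + 2·22 = 82
Stage 1: 38(ω_s−ω_c) = −82(ω_r−ω_c),  ω_s=0, ω_r=1
Stage 1: 38(0−ω_c) = −82(1−ω_c)  ⇒  120ω_c = 82  ⇒  ω_c = 41/60
  ⇒ ω_c¹/ω_r¹ = 41/60
Stage 2: N_ring = 29 + 2·19 = 67
Stage 2: 29(ω_s−ω_c) = −67(ω_r−ω_c),  ω_c=0, ω_r=1
Stage 2: ω_s = 0 − (67/29)(1−0) = -67/29
  ⇒ ω_s²/ω_r² = -67/29
Coupling ω_r² = ω_c¹ ⇒ overall = 41/60 × -67/29 = -2747/1740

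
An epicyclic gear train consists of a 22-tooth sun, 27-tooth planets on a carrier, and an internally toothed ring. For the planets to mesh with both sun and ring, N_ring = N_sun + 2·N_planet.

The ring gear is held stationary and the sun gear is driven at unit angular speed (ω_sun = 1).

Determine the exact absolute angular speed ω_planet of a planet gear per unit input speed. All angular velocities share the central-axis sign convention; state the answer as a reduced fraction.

N_ring = 22 + 2·27 = 76
22(ω_s−ω_c) = −76(ω_r−ω_c),  ω_r=0, ω_s=1
22(1−ω_c) = −76(0−ω_c)  ⇒  98ω_c = 22  ⇒  ω_c = 11/49
sun–planet: 22·(1−11/49) = −27·(ω_p−ω_c)  ⇒  ω_p−ω_c = −(22/27)·(38/49) = -836/1323
ω_p = 11/49 − 836/1323 = -11/27

-11/27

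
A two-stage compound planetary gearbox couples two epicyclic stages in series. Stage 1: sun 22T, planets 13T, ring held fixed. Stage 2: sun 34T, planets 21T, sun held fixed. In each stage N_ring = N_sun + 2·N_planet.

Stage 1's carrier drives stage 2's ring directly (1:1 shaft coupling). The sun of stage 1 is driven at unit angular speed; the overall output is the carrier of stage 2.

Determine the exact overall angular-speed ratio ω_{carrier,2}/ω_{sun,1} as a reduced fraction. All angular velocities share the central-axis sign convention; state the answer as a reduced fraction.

Stage 1: N_ring = 22 + 2·13 = 48
Stage 1: 22(ω_s−ω_c) = −48(ω_r−ω_c),  ω_r=0, ω_s=1
Stage 1: 22(1−ω_c) = −48(0−ω_c)  ⇒  70ω_c = 22  ⇒  ω_c = 11/35
  ⇒ ω_c¹/ω_s¹ = 11/35
Stage 2: N_ring = 34 + 2·21 = 76
Stage 2: 34(ω_s−ω_c) = −76(ω_r−ω_c),  ω_s=0, ω_r=1
Stage 2: 34(0−ω_c) = −76(1−ω_c)  ⇒  110ω_c = 76  ⇒  ω_c = 38/55
  ⇒ ω_c²/ω_r² = 38/55
Coupling ω_r² = ω_c¹ ⇒ overall = 11/35 × 38/55 = 38/175

38/175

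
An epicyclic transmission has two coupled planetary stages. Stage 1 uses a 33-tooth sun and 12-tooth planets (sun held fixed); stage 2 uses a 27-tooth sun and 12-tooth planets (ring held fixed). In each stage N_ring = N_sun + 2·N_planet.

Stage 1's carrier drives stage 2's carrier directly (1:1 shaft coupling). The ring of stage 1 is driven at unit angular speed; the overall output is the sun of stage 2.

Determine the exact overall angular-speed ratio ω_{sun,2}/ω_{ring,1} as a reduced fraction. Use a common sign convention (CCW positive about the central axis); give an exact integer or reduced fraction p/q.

Stage 1: N_ring = 33 + 2·12 = 57
Stage 1: 33(ω_s−ω_c) = −57(ω_r−ω_c),  ω_s=0, ω_r=1
Stage 1: 33(0−ω_c) = −57(1−ω_c)  ⇒  90ω_c = 57  ⇒  ω_c = 19/30
  ⇒ ω_c¹/ω_r¹ = 19/30
Stage 2: N_ring = 27 + 2·12 = 51
Stage 2: 27(ω_s−ω_c) = −51(ω_r−ω_c),  ω_r=0, ω_c=1
Stage 2: ω_s = 1 − (51/27)(0−1) = 26/9
  ⇒ ω_s²/ω_c² = 26/9
Coupling ω_c² = ω_c¹ ⇒ overall = 19/30 × 26/9 = 247/135

247/135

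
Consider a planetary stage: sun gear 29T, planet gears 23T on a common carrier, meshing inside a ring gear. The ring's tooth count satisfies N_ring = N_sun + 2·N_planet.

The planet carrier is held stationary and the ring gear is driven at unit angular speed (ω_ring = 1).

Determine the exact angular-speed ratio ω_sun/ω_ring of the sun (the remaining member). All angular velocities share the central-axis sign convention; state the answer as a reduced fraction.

-75/29

N_ring = 29 + 2·23 = 75
29(ω_s−ω_c) = −75(ω_r−ω_c),  ω_c=0, ω_r=1
ω_s = 0 − (75/29)(1−0) = -75/29
ω_s/ω_r = -75/29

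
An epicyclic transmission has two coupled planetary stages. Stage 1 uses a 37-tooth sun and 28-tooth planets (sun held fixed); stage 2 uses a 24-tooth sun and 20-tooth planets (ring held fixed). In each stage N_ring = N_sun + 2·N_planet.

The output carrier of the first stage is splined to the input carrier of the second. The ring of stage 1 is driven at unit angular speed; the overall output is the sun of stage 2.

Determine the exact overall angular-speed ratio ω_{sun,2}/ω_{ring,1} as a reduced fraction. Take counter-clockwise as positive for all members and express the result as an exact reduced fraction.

Stage 1: N_ring = 37 + 2·28 = 93
Stage 1: 37(ω_s−ω_c) = −93(ω_r−ω_c),  ω_s=0, ω_r=1
Stage 1: 37(0−ω_c) = −93(1−ω_c)  ⇒  130ω_c = 93  ⇒  ω_c = 93/130
  ⇒ ω_c¹/ω_r¹ = 93/130
Stage 2: N_ring = 24 + 2·20 = 64
Stage 2: 24(ω_s−ω_c) = −64(ω_r−ω_c),  ω_r=0, ω_c=1
Stage 2: ω_s = 1 − (64/24)(0−1) = 11/3
  ⇒ ω_s²/ω_c² = 11/3
Coupling ω_c² = ω_c¹ ⇒ overall = 93/130 × 11/3 = 341/130

341/130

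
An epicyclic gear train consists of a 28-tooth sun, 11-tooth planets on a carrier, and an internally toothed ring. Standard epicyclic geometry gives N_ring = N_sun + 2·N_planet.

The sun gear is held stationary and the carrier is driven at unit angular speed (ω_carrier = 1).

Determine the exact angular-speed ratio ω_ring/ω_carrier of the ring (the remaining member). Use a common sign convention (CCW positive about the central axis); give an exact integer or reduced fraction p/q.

39/25

N_ring = 28 + 2·11 = 50
28(ω_s−ω_c) = −50(ω_r−ω_c),  ω_s=0, ω_c=1
ω_r = 1 − (28/50)(0−1) = 39/25
ω_r/ω_c = 39/25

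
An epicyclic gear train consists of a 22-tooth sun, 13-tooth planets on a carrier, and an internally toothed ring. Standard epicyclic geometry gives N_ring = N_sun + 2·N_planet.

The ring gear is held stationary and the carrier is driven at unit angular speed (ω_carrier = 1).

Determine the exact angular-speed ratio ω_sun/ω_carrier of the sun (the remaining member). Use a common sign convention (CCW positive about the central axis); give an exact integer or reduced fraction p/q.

N_ring = 22 + 2·13 = 48
22(ω_s−ω_c) = −48(ω_r−ω_c),  ω_r=0, ω_c=1
ω_s = 1 − (48/22)(0−1) = 35/11
ω_s/ω_c = 35/11

35/11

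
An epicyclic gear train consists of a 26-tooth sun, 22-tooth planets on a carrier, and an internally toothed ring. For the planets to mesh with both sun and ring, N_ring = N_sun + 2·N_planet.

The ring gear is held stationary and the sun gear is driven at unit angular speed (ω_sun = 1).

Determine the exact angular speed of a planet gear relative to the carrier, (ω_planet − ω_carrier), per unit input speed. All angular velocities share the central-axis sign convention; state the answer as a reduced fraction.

-455/528

N_ring = 26 + 2·22 = 70
26(ω_s−ω_c) = −70(ω_r−ω_c),  ω_r=0, ω_s=1
26(1−ω_c) = −70(0−ω_c)  ⇒  96ω_c = 26  ⇒  ω_c = 13/48
sun–planet: 26·(1−13/48) = −22·(ω_p−ω_c)  ⇒  ω_p−ω_c = −(26/22)·(35/48) = -455/528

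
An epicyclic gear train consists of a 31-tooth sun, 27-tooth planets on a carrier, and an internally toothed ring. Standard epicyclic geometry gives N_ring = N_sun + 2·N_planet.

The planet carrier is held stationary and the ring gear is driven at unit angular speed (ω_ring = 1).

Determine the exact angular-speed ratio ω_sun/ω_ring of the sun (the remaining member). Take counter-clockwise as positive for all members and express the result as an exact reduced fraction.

-85/31

N_ring = 31 + 2·27 = 85
31(ω_s−ω_c) = −85(ω_r−ω_c),  ω_c=0, ω_r=1
ω_s = 0 − (85/31)(1−0) = -85/31
ω_s/ω_r = -85/31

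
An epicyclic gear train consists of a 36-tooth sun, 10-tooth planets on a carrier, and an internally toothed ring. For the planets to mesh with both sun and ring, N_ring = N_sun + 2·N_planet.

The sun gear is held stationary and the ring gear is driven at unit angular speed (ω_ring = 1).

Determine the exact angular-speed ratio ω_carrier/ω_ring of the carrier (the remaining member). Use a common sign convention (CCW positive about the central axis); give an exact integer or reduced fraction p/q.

14/23

N_ring = 36 + 2·10 = 56
36(ω_s−ω_c) = −56(ω_r−ω_c),  ω_s=0, ω_r=1
36(0−ω_c) = −56(1−ω_c)  ⇒  92ω_c = 56  ⇒  ω_c = 14/23
ω_c/ω_r = 14/23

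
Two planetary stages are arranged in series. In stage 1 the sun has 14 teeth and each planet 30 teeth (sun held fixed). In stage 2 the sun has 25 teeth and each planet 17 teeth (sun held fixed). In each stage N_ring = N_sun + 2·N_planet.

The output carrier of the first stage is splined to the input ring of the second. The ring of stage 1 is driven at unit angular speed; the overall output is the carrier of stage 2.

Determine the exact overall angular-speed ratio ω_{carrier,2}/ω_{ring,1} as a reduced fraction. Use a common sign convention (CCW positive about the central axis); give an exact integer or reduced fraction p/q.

2183/3696

Stage 1: N_ring = 14 + 2·30 = 74
Stage 1: 14(ω_s−ω_c) = −74(ω_r−ω_c),  ω_s=0, ω_r=1
Stage 1: 14(0−ω_c) = −74(1−ω_c)  ⇒  88ω_c = 74  ⇒  ω_c = 37/44
  ⇒ ω_c¹/ω_r¹ = 37/44
Stage 2: N_ring = 25 + 2·17 = 59
Stage 2: 25(ω_s−ω_c) = −59(ω_r−ω_c),  ω_s=0, ω_r=1
Stage 2: 25(0−ω_c) = −59(1−ω_c)  ⇒  84ω_c = 59  ⇒  ω_c = 59/84
  ⇒ ω_c²/ω_r² = 59/84
Coupling ω_r² = ω_c¹ ⇒ overall = 37/44 × 59/84 = 2183/3696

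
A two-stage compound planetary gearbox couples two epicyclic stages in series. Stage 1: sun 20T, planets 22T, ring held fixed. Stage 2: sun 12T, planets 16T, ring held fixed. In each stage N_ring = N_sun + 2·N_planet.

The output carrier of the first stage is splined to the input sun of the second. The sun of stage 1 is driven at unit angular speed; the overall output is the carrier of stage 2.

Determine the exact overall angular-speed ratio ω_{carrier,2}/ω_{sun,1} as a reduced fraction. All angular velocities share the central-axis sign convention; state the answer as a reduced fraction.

5/98

Stage 1: N_ring = 20 + 2·22 = 64
Stage 1: 20(ω_s−ω_c) = −64(ω_r−ω_c),  ω_r=0, ω_s=1
Stage 1: 20(1−ω_c) = −64(0−ω_c)  ⇒  84ω_c = 20  ⇒  ω_c = 5/21
  ⇒ ω_c¹/ω_s¹ = 5/21
Stage 2: N_ring = 12 + 2·16 = 44
Stage 2: 12(ω_s−ω_c) = −44(ω_r−ω_c),  ω_r=0, ω_s=1
Stage 2: 12(1−ω_c) = −44(0−ω_c)  ⇒  56ω_c = 12  ⇒  ω_c = 3/14
  ⇒ ω_c²/ω_s² = 3/14
Coupling ω_s² = ω_c¹ ⇒ overall = 5/21 × 3/14 = 5/98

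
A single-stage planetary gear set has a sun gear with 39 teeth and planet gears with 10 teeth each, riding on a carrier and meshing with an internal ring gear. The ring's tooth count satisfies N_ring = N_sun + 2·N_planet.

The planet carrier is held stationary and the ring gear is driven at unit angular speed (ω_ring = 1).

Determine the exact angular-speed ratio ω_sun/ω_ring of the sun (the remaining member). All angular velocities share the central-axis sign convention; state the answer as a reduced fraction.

N_ring = 39 + 2·10 = 59
39(ω_s−ω_c) = −59(ω_r−ω_c),  ω_c=0, ω_r=1
ω_s = 0 − (59/39)(1−0) = -59/39
ω_s/ω_r = -59/39

-59/39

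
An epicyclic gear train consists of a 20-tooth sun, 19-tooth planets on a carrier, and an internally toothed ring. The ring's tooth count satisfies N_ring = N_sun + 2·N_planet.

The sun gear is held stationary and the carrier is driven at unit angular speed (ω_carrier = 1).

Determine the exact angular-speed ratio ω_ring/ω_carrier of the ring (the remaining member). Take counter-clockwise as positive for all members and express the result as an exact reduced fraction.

39/29

N_ring = 20 + 2·19 = 58
20(ω_s−ω_c) = −58(ω_r−ω_c),  ω_s=0, ω_c=1
ω_r = 1 − (20/58)(0−1) = 39/29
ω_r/ω_c = 39/29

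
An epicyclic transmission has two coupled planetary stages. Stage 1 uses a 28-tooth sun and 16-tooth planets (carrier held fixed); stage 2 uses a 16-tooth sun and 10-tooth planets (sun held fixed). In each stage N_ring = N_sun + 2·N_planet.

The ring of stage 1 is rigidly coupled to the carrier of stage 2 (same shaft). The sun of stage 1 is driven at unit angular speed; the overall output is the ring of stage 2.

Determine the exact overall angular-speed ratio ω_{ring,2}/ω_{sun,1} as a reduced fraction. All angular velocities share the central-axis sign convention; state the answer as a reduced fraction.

Stage 1: N_ring = 28 + 2·16 = 60
Stage 1: 28(ω_s−ω_c) = −60(ω_r−ω_c),  ω_c=0, ω_s=1
Stage 1: ω_r = 0 − (28/60)(1−0) = -7/15
  ⇒ ω_r¹/ω_s¹ = -7/15
Stage 2: N_ring = 16 + 2·10 = 36
Stage 2: 16(ω_s−ω_c) = −36(ω_r−ω_c),  ω_s=0, ω_c=1
Stage 2: ω_r = 1 − (16/36)(0−1) = 13/9
  ⇒ ω_r²/ω_c² = 13/9
Coupling ω_c² = ω_r¹ ⇒ overall = -7/15 × 13/9 = -91/135

-91/135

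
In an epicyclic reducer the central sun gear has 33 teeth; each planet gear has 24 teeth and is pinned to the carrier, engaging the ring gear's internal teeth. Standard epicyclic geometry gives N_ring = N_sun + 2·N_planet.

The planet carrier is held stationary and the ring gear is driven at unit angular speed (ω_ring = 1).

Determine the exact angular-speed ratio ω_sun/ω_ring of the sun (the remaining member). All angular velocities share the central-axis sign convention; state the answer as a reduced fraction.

N_ring = 33 + 2·24 = 81
33(ω_s−ω_c) = −81(ω_r−ω_c),  ω_c=0, ω_r=1
ω_s = 0 − (81/33)(1−0) = -27/11
ω_s/ω_r = -27/11

-27/11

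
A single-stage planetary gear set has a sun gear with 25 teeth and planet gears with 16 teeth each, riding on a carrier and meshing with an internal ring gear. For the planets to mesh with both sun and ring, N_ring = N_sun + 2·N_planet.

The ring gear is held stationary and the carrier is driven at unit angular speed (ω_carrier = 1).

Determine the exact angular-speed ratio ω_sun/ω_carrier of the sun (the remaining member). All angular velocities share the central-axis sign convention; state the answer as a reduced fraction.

N_ring = 25 + 2·16 = 57
25(ω_s−ω_c) = −57(ω_r−ω_c),  ω_r=0, ω_c=1
ω_s = 1 − (57/25)(0−1) = 82/25
ω_s/ω_c = 82/25

82/25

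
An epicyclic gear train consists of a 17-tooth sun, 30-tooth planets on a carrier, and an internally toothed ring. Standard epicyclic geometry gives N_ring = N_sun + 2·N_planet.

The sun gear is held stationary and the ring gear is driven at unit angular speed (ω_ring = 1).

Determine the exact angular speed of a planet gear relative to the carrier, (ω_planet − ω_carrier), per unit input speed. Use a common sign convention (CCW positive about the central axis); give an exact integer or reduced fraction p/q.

N_ring = 17 + 2·30 = 77
17(ω_s−ω_c) = −77(ω_r−ω_c),  ω_s=0, ω_r=1
17(0−ω_c) = −77(1−ω_c)  ⇒  94ω_c = 77  ⇒  ω_c = 77/94
sun–planet: 17·(0−77/94) = −30·(ω_p−ω_c)  ⇒  ω_p−ω_c = −(17/30)·(-77/94) = 1309/2820

1309/2820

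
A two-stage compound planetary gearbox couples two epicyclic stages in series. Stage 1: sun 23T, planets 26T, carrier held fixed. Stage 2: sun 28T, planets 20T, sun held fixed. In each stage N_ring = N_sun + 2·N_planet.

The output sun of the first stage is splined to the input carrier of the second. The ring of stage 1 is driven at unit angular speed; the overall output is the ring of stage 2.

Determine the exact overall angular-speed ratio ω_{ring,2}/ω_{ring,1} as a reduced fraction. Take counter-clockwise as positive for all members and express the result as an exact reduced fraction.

-1800/391

Stage 1: N_ring = 23 + 2·26 = 75
Stage 1: 23(ω_s−ω_c) = −75(ω_r−ω_c),  ω_c=0, ω_r=1
Stage 1: ω_s = 0 − (75/23)(1−0) = -75/23
  ⇒ ω_s¹/ω_r¹ = -75/23
Stage 2: N_ring = 28 + 2·20 = 68
Stage 2: 28(ω_s−ω_c) = −68(ω_r−ω_c),  ω_s=0, ω_c=1
Stage 2: ω_r = 1 − (28/68)(0−1) = 24/17
  ⇒ ω_r²/ω_c² = 24/17
Coupling ω_c² = ω_s¹ ⇒ overall = -75/23 × 24/17 = -1800/391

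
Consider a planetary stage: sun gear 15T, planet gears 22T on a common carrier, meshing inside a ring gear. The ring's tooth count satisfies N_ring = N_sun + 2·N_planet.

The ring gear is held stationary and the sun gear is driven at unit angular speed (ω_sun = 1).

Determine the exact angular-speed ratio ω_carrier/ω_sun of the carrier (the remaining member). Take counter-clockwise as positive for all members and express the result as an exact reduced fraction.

15/74

N_ring = 15 + 2·22 = 59
15(ω_s−ω_c) = −59(ω_r−ω_c),  ω_r=0, ω_s=1
15(1−ω_c) = −59(0−ω_c)  ⇒  74ω_c = 15  ⇒  ω_c = 15/74
ω_c/ω_s = 15/74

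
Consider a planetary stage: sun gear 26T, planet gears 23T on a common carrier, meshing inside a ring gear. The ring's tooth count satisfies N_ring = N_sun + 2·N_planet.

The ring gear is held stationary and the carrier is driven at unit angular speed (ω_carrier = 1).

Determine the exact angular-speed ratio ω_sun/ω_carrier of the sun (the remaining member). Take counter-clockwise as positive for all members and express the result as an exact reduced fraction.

49/13

N_ring = 26 + 2·23 = 72
26(ω_s−ω_c) = −72(ω_r−ω_c),  ω_r=0, ω_c=1
ω_s = 1 − (72/26)(0−1) = 49/13
ω_s/ω_c = 49/13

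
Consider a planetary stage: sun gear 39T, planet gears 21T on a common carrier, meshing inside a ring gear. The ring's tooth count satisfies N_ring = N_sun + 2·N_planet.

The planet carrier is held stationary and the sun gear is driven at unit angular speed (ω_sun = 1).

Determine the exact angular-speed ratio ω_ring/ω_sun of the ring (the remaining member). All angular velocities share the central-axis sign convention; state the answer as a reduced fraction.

-13/27

N_ring = 39 + 2·21 = 81
39(ω_s−ω_c) = −81(ω_r−ω_c),  ω_c=0, ω_s=1
ω_r = 0 − (39/81)(1−0) = -13/27
ω_r/ω_s = -13/27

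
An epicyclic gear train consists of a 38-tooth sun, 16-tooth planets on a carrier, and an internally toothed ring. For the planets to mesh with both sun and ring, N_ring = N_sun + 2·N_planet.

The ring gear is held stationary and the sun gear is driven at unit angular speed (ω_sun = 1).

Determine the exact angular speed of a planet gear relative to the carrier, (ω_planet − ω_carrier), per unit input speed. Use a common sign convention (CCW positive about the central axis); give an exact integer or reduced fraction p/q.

-665/432

N_ring = 38 + 2·16 = 70
38(ω_s−ω_c) = −70(ω_r−ω_c),  ω_r=0, ω_s=1
38(1−ω_c) = −70(0−ω_c)  ⇒  108ω_c = 38  ⇒  ω_c = 19/54
sun–planet: 38·(1−19/54) = −16·(ω_p−ω_c)  ⇒  ω_p−ω_c = −(38/16)·(35/54) = -665/432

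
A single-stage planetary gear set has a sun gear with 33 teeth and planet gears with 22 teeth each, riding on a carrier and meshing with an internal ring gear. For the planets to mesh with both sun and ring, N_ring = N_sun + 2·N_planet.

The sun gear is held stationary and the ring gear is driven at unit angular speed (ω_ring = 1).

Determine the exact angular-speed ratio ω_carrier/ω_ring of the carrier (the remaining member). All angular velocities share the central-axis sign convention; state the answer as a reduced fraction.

7/10

N_ring = 33 + 2·22 = 77
33(ω_s−ω_c) = −77(ω_r−ω_c),  ω_s=0, ω_r=1
33(0−ω_c) = −77(1−ω_c)  ⇒  110ω_c = 77  ⇒  ω_c = 7/10
ω_c/ω_r = 7/10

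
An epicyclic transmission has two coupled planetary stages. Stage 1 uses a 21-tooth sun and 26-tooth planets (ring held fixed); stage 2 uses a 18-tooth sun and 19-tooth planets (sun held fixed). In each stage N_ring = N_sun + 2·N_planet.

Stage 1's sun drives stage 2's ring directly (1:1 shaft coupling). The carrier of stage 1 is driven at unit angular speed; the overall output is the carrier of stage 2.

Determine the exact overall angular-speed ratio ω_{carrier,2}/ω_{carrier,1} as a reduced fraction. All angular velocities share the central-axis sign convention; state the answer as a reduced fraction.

376/111

Stage 1: N_ring = 21 + 2·26 = 73
Stage 1: 21(ω_s−ω_c) = −73(ω_r−ω_c),  ω_r=0, ω_c=1
Stage 1: ω_s = 1 − (73/21)(0−1) = 94/21
  ⇒ ω_s¹/ω_c¹ = 94/21
Stage 2: N_ring = 18 + 2·19 = 56
Stage 2: 18(ω_s−ω_c) = −56(ω_r−ω_c),  ω_s=0, ω_r=1
Stage 2: 18(0−ω_c) = −56(1−ω_c)  ⇒  74ω_c = 56  ⇒  ω_c = 28/37
  ⇒ ω_c²/ω_r² = 28/37
Coupling ω_r² = ω_s¹ ⇒ overall = 94/21 × 28/37 = 376/111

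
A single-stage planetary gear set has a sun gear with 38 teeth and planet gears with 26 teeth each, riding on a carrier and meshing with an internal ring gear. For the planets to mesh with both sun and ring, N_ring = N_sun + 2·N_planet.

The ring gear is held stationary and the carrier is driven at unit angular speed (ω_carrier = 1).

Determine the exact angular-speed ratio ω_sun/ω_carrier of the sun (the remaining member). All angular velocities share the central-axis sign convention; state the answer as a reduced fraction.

64/19

N_ring = 38 + 2·26 = 90
38(ω_s−ω_c) = −90(ω_r−ω_c),  ω_r=0, ω_c=1
ω_s = 1 − (90/38)(0−1) = 64/19
ω_s/ω_c = 64/19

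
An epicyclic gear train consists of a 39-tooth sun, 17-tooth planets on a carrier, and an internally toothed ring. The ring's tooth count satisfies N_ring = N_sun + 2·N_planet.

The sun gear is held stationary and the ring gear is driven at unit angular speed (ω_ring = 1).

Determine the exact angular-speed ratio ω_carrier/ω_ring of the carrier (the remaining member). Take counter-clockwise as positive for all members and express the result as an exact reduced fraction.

73/112

N_ring = 39 + 2·17 = 73
39(ω_s−ω_c) = −73(ω_r−ω_c),  ω_s=0, ω_r=1
39(0−ω_c) = −73(1−ω_c)  ⇒  112ω_c = 73  ⇒  ω_c = 73/112
ω_c/ω_r = 73/112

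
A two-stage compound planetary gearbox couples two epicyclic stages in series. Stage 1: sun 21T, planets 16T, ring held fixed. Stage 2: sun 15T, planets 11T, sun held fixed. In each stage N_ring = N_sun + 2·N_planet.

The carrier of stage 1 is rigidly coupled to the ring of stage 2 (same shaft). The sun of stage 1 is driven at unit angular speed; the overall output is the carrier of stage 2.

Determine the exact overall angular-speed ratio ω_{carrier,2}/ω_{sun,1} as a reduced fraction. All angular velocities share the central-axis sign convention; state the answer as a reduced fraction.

21/104

Stage 1: N_ring = 21 + 2·16 = 53
Stage 1: 21(ω_s−ω_c) = −53(ω_r−ω_c),  ω_r=0, ω_s=1
Stage 1: 21(1−ω_c) = −53(0−ω_c)  ⇒  74ω_c = 21  ⇒  ω_c = 21/74
  ⇒ ω_c¹/ω_s¹ = 21/74
Stage 2: N_ring = 15 + 2·11 = 37
Stage 2: 15(ω_s−ω_c) = −37(ω_r−ω_c),  ω_s=0, ω_r=1
Stage 2: 15(0−ω_c) = −37(1−ω_c)  ⇒  52ω_c = 37  ⇒  ω_c = 37/52
  ⇒ ω_c²/ω_r² = 37/52
Coupling ω_r² = ω_c¹ ⇒ overall = 21/74 × 37/52 = 21/104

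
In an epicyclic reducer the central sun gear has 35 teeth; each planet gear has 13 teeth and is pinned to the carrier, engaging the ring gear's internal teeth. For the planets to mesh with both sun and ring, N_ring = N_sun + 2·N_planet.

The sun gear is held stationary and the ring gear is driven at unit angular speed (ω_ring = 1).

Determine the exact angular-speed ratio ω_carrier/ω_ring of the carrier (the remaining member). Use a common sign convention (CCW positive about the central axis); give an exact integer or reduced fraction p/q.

N_ring = 35 + 2·13 = 61
35(ω_s−ω_c) = −61(ω_r−ω_c),  ω_s=0, ω_r=1
35(0−ω_c) = −61(1−ω_c)  ⇒  96ω_c = 61  ⇒  ω_c = 61/96
ω_c/ω_r = 61/96

61/96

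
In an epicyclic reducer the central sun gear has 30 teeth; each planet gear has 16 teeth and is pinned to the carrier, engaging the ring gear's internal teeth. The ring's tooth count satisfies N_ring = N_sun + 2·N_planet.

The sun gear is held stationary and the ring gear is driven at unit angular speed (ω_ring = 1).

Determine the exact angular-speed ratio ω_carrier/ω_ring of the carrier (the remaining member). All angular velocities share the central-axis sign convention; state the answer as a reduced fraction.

N_ring = 30 + 2·16 = 62
30(ω_s−ω_c) = −62(ω_r−ω_c),  ω_s=0, ω_r=1
30(0−ω_c) = −62(1−ω_c)  ⇒  92ω_c = 62  ⇒  ω_c = 31/46
ω_c/ω_r = 31/46

31/46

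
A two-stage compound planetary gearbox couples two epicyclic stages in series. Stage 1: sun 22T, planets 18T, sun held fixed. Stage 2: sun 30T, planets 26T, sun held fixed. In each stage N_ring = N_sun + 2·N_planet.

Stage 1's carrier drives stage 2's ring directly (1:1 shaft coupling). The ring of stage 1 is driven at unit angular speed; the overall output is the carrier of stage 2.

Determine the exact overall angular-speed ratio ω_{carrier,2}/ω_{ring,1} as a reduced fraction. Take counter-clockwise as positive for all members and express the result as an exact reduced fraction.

1189/2240

Stage 1: N_ring = 22 + 2·18 = 58
Stage 1: 22(ω_s−ω_c) = −58(ω_r−ω_c),  ω_s=0, ω_r=1
Stage 1: 22(0−ω_c) = −58(1−ω_c)  ⇒  80ω_c = 58  ⇒  ω_c = 29/40
  ⇒ ω_c¹/ω_r¹ = 29/40
Stage 2: N_ring = 30 + 2·26 = 82
Stage 2: 30(ω_s−ω_c) = −82(ω_r−ω_c),  ω_s=0, ω_r=1
Stage 2: 30(0−ω_c) = −82(1−ω_c)  ⇒  112ω_c = 82  ⇒  ω_c = 41/56
  ⇒ ω_c²/ω_r² = 41/56
Coupling ω_r² = ω_c¹ ⇒ overall = 29/40 × 41/56 = 1189/2240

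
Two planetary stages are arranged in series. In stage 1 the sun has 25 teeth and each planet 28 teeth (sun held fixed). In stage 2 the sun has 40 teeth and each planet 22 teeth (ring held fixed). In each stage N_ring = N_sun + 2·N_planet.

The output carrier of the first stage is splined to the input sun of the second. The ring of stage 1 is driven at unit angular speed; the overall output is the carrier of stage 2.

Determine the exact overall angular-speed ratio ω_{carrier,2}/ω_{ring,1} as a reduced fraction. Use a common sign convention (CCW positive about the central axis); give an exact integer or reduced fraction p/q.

Stage 1: N_ring = 25 + 2·28 = 81
Stage 1: 25(ω_s−ω_c) = −81(ω_r−ω_c),  ω_s=0, ω_r=1
Stage 1: 25(0−ω_c) = −81(1−ω_c)  ⇒  106ω_c = 81  ⇒  ω_c = 81/106
  ⇒ ω_c¹/ω_r¹ = 81/106
Stage 2: N_ring = 40 + 2·22 = 84
Stage 2: 40(ω_s−ω_c) = −84(ω_r−ω_c),  ω_r=0, ω_s=1
Stage 2: 40(1−ω_c) = −84(0−ω_c)  ⇒  124ω_c = 40  ⇒  ω_c = 10/31
  ⇒ ω_c²/ω_s² = 10/31
Coupling ω_s² = ω_c¹ ⇒ overall = 81/106 × 10/31 = 405/1643

405/1643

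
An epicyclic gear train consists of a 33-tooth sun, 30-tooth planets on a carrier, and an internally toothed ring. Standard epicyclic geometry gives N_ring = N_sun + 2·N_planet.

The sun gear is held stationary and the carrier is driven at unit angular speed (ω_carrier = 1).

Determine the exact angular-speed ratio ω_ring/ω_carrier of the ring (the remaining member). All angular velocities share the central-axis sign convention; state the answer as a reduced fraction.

42/31

N_ring = 33 + 2·30 = 93
33(ω_s−ω_c) = −93(ω_r−ω_c),  ω_s=0, ω_c=1
ω_r = 1 − (33/93)(0−1) = 42/31
ω_r/ω_c = 42/31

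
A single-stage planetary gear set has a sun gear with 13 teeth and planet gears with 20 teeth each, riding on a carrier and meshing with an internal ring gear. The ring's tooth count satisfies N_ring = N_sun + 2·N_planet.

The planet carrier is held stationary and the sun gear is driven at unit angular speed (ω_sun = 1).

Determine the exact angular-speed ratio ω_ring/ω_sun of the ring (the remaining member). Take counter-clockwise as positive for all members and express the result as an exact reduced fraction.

N_ring = 13 + 2·20 = 53
13(ω_s−ω_c) = −53(ω_r−ω_c),  ω_c=0, ω_s=1
ω_r = 0 − (13/53)(1−0) = -13/53
ω_r/ω_s = -13/53

-13/53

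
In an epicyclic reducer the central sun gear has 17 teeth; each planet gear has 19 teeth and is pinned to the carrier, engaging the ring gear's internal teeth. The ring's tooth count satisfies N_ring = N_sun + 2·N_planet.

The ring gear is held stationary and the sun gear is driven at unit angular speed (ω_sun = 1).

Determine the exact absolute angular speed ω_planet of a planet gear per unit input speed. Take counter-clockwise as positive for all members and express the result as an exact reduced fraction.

-17/38

N_ring = 17 + 2·19 = 55
17(ω_s−ω_c) = −55(ω_r−ω_c),  ω_r=0, ω_s=1
17(1−ω_c) = −55(0−ω_c)  ⇒  72ω_c = 17  ⇒  ω_c = 17/72
sun–planet: 17·(1−17/72) = −19·(ω_p−ω_c)  ⇒  ω_p−ω_c = −(17/19)·(55/72) = -935/1368
ω_p = 17/72 − 935/1368 = -17/38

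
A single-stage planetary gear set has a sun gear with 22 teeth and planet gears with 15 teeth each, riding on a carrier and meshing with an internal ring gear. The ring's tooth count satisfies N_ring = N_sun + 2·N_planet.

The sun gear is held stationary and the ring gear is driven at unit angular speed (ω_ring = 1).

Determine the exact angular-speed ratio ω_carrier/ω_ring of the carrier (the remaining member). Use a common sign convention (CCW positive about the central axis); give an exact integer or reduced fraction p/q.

N_ring = 22 + 2·15 = 52
22(ω_s−ω_c) = −52(ω_r−ω_c),  ω_s=0, ω_r=1
22(0−ω_c) = −52(1−ω_c)  ⇒  74ω_c = 52  ⇒  ω_c = 26/37
ω_c/ω_r = 26/37

26/37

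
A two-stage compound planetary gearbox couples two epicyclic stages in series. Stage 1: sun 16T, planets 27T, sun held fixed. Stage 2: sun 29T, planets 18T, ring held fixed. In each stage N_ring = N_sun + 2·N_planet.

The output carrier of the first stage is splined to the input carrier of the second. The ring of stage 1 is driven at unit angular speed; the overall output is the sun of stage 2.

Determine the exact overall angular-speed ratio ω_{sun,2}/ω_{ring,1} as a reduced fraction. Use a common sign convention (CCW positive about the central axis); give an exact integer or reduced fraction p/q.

Stage 1: N_ring = 16 + 2·27 = 70
Stage 1: 16(ω_s−ω_c) = −70(ω_r−ω_c),  ω_s=0, ω_r=1
Stage 1: 16(0−ω_c) = −70(1−ω_c)  ⇒  86ω_c = 70  ⇒  ω_c = 35/43
  ⇒ ω_c¹/ω_r¹ = 35/43
Stage 2: N_ring = 29 + 2·18 = 65
Stage 2: 29(ω_s−ω_c) = −65(ω_r−ω_c),  ω_r=0, ω_c=1
Stage 2: ω_s = 1 − (65/29)(0−1) = 94/29
  ⇒ ω_s²/ω_c² = 94/29
Coupling ω_c² = ω_c¹ ⇒ overall = 35/43 × 94/29 = 3290/1247

3290/1247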